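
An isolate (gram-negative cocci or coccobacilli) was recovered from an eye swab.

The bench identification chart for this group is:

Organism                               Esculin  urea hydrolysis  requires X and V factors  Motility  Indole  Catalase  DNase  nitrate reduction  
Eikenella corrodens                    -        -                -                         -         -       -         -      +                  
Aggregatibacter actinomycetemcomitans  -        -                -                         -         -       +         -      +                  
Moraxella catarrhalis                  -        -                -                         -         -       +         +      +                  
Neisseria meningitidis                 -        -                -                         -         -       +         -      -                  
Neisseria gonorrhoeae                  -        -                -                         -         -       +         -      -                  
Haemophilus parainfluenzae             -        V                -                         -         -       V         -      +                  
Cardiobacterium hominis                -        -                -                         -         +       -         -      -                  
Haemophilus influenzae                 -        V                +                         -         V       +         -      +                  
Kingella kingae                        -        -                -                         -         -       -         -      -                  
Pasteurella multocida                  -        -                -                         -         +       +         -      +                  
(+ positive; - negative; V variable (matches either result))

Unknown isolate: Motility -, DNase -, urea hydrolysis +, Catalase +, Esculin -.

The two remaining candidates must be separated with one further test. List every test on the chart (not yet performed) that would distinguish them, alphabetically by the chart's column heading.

Catalase +: excludes Eikenella corrodens, Cardiobacterium hominis, Kingella kingae — 7 left.
DNase -: excludes Moraxella catarrhalis — 6 left.
Esculin -: all 6 remaining candidates are consistent.
Motility -: all 6 remaining candidates are consistent.
urea hydrolysis +: excludes Aggregatibacter actinomycetemcomitans, Neisseria meningitidis, Neisseria gonorrhoeae, Pasteurella multocida — 2 left.
Two candidates remain: Haemophilus influenzae and Haemophilus parainfluenzae.
  requires X and V factors: Haemophilus influenzae +, Haemophilus parainfluenzae - — discriminates.
  Indole: V vs - — variable for at least one, does not separate.
  nitrate reduction: + vs + — same for both, does not separate.

requires X and V factors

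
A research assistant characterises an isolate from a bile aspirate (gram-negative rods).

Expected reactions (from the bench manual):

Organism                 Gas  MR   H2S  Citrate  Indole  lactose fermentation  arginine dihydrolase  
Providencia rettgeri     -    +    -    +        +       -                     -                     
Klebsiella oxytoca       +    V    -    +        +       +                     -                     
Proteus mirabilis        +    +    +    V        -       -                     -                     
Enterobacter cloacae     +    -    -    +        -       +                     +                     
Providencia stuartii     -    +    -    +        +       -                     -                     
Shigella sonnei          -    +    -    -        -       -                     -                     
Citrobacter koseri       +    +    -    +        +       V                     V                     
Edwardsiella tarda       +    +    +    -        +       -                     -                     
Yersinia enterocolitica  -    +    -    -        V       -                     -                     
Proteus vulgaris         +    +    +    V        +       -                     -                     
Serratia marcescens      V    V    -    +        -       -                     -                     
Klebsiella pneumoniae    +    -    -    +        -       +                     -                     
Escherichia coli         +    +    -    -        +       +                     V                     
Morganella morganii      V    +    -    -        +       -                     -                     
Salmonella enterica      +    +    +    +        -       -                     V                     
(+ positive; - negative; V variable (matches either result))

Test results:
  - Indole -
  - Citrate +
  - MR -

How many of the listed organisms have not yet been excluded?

MR -: excludes 11 organisms — 4 left.
Indole -: excludes Klebsiella oxytoca — 3 left.
Citrate +: all 3 remaining candidates are consistent.
Still consistent: Enterobacter cloacae, Klebsiella pneumoniae, Serratia marcescens.

3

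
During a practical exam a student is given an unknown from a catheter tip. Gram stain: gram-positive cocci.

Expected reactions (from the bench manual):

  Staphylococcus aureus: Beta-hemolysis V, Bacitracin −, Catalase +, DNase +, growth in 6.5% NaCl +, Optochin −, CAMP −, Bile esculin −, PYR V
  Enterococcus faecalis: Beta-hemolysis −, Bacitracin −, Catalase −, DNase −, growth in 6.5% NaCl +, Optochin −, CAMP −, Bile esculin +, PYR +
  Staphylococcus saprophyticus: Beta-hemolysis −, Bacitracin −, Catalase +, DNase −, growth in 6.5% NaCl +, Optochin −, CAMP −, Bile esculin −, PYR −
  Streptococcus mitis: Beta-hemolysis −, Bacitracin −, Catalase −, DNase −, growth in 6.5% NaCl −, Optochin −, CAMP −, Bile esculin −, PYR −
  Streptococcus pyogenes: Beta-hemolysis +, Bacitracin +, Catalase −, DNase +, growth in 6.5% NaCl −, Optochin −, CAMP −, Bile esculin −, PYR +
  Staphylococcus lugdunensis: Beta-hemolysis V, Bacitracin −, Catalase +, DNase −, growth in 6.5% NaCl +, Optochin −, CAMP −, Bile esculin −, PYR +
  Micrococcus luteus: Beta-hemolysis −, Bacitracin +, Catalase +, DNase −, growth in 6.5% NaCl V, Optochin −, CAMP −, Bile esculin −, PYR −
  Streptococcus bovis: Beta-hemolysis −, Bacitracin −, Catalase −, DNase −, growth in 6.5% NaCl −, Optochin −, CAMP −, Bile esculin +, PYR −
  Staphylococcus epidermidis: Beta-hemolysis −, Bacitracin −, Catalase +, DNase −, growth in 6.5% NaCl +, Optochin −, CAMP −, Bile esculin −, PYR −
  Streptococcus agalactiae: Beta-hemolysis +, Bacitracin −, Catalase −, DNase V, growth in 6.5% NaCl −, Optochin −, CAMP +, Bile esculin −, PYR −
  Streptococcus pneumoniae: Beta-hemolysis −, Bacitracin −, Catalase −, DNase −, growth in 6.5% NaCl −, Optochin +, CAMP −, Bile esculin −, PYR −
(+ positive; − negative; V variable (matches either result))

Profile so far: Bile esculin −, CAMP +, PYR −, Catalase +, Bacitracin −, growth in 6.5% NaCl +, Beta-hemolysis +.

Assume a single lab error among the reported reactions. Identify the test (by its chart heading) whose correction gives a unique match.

As reported, no row in the chart matches all 7 reactions.
Reversing Beta-hemolysis → still no organism matches.
Reversing CAMP (to −) → unique match: Staphylococcus aureus.
Reversing Catalase → still no organism matches.
Reversing Bile esculin → still no organism matches.
Reversing growth in 6.5% NaCl → still no organism matches.
Reversing Bacitracin → still no organism matches.
Reversing PYR → still no organism matches.

CAMP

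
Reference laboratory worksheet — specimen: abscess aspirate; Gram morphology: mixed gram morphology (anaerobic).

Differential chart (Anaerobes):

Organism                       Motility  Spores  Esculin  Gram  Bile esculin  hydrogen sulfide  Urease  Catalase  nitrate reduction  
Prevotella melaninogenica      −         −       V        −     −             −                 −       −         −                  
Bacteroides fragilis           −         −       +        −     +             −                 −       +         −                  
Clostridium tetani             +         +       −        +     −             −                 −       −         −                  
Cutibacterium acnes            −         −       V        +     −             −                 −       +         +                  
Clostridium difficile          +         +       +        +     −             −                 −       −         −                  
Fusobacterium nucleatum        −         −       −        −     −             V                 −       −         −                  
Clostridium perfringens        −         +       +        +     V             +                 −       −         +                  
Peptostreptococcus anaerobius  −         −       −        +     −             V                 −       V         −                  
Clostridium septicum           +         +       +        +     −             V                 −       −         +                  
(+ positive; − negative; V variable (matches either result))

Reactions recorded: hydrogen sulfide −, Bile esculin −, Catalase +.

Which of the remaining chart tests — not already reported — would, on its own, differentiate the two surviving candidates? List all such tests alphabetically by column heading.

nitrate reduction

Bile esculin −: excludes Bacteroides fragilis — 8 left.
Catalase +: excludes 6 organisms — 2 left.
hydrogen sulfide −: all 2 remaining candidates are consistent.
Two candidates remain: Cutibacterium acnes and Peptostreptococcus anaerobius.
  Motility: − vs − — same for both, does not separate.
  Spores: − vs − — same for both, does not separate.
  Esculin: V vs − — variable for at least one, does not separate.
  Gram: + vs + — same for both, does not separate.
  Urease: − vs − — same for both, does not separate.
  nitrate reduction: Cutibacterium acnes +, Peptostreptococcus anaerobius − — discriminates.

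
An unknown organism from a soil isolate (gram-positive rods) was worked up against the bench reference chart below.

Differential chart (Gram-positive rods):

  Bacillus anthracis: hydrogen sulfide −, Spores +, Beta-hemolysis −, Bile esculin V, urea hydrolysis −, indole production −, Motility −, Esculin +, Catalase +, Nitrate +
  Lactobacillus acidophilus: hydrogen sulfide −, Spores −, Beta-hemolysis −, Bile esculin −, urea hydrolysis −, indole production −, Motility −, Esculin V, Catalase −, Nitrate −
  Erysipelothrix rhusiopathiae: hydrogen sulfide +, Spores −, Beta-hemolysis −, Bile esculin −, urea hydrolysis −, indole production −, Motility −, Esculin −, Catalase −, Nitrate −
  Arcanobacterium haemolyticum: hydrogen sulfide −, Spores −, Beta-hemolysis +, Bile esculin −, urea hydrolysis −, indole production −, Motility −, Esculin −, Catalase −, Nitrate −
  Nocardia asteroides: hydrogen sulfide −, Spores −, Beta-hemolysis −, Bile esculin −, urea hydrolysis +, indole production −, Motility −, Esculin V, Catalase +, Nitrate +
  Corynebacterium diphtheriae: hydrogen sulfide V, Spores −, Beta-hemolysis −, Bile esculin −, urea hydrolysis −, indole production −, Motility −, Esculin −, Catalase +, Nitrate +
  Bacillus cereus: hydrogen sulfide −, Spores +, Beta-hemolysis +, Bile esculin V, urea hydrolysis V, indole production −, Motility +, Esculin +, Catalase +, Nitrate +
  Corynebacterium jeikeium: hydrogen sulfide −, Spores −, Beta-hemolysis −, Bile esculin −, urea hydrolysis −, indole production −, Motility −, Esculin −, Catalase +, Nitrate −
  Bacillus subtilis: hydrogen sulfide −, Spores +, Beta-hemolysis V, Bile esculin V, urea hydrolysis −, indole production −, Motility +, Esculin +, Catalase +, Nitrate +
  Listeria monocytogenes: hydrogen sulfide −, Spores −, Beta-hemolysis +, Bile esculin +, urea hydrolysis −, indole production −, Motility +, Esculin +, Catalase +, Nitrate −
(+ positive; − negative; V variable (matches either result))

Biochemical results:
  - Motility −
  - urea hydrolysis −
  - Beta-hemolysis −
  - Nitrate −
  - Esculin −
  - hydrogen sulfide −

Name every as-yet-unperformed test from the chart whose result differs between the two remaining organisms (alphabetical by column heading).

Catalase

hydrogen sulfide −: excludes Erysipelothrix rhusiopathiae — 9 left.
Motility −: excludes Bacillus cereus, Bacillus subtilis, Listeria monocytogenes — 6 left.
Esculin −: excludes Bacillus anthracis — 5 left.
urea hydrolysis −: excludes Nocardia asteroides — 4 left.
Nitrate −: excludes Corynebacterium diphtheriae — 3 left.
Beta-hemolysis −: excludes Arcanobacterium haemolyticum — 2 left.
Two candidates remain: Corynebacterium jeikeium and Lactobacillus acidophilus.
  Spores: − vs − — same for both, does not separate.
  Bile esculin: − vs − — same for both, does not separate.
  indole production: − vs − — same for both, does not separate.
  Catalase: Corynebacterium jeikeium +, Lactobacillus acidophilus − — discriminates.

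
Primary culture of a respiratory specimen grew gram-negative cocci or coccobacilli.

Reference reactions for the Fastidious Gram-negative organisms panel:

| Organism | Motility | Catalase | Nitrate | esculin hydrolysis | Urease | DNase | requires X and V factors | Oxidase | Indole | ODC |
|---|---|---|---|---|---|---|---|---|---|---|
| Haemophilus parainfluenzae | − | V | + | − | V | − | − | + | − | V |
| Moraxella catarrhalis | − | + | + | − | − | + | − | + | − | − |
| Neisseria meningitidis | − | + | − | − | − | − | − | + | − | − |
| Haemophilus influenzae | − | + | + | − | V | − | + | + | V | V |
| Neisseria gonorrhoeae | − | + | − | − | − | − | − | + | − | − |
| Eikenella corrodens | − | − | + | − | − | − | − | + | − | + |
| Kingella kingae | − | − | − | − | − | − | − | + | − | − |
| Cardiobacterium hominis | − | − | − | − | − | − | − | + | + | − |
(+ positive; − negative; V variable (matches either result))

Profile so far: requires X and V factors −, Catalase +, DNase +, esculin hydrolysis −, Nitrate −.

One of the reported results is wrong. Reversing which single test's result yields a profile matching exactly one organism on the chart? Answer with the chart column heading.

As reported, no row in the chart matches all 5 reactions.
Reversing Nitrate (to +) → unique match: Moraxella catarrhalis.
Reversing esculin hydrolysis → still no organism matches.
Reversing Catalase → still no organism matches.
Reversing DNase → 2 organisms match (not unique).
Reversing requires X and V factors → still no organism matches.

Nitrate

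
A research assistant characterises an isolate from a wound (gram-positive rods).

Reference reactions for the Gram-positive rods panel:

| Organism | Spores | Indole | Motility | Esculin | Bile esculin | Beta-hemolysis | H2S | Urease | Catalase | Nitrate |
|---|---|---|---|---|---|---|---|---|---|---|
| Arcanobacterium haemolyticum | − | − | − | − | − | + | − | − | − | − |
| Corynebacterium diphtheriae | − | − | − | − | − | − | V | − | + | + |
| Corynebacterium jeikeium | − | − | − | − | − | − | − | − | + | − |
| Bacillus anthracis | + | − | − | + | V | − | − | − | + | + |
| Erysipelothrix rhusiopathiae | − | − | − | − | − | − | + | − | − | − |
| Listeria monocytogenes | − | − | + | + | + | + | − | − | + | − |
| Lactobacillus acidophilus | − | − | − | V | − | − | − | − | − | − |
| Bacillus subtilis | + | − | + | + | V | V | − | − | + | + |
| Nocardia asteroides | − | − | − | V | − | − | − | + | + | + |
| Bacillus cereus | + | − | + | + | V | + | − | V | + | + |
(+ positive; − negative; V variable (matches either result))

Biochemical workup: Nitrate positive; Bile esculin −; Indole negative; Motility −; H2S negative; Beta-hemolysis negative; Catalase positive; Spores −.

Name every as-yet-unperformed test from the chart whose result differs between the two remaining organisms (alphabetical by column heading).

Urease

Indole −: all 10 remaining candidates are consistent.
H2S −: excludes Erysipelothrix rhusiopathiae — 9 left.
Beta-hemolysis −: excludes Arcanobacterium haemolyticum, Listeria monocytogenes, Bacillus cereus — 6 left.
Spores −: excludes Bacillus anthracis, Bacillus subtilis — 4 left.
Motility −: all 4 remaining candidates are consistent.
Catalase +: excludes Lactobacillus acidophilus — 3 left.
Bile esculin −: all 3 remaining candidates are consistent.
Nitrate +: excludes Corynebacterium jeikeium — 2 left.
Two candidates remain: Corynebacterium diphtheriae and Nocardia asteroides.
  Esculin: − vs V — variable for at least one, does not separate.
  Urease: Corynebacterium diphtheriae −, Nocardia asteroides + — discriminates.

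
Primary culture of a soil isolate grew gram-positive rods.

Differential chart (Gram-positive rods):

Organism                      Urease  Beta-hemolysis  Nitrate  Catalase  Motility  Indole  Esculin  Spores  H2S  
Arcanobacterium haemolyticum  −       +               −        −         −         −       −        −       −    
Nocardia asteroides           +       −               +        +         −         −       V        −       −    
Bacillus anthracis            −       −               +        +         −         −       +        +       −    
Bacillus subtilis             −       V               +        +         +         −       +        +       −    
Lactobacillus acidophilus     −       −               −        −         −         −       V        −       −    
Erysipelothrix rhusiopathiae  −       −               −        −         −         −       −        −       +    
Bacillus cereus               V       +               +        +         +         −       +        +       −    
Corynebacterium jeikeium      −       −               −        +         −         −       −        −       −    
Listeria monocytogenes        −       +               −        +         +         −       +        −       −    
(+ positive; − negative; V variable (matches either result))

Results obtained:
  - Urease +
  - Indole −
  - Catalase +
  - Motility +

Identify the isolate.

Indole −: all 9 remaining candidates are consistent.
Motility +: excludes 6 organisms — 3 left.
Urease +: excludes Bacillus subtilis, Listeria monocytogenes — 1 left.
Catalase +: the one remaining candidate is consistent.

Bacillus cereus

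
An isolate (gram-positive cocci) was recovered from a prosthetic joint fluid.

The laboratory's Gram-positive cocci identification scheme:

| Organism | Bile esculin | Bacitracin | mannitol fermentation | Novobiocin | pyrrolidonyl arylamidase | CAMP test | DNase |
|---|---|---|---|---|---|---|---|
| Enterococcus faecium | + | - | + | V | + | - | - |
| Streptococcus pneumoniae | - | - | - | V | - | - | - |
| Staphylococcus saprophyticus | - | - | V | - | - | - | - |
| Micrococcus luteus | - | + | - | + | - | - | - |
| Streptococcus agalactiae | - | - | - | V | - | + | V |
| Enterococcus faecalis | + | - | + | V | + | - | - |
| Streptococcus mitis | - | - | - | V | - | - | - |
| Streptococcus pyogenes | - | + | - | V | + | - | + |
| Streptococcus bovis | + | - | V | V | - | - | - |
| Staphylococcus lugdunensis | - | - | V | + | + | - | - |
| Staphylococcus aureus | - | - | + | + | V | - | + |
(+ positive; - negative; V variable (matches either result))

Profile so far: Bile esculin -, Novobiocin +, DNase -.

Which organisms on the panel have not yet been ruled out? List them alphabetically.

DNase -: excludes Streptococcus pyogenes, Staphylococcus aureus — 9 left.
Novobiocin +: excludes Staphylococcus saprophyticus — 8 left.
Bile esculin -: excludes Enterococcus faecium, Enterococcus faecalis, Streptococcus bovis — 5 left.

Micrococcus luteus, Staphylococcus lugdunensis, Streptococcus agalactiae, Streptococcus mitis, Streptococcus pneumoniae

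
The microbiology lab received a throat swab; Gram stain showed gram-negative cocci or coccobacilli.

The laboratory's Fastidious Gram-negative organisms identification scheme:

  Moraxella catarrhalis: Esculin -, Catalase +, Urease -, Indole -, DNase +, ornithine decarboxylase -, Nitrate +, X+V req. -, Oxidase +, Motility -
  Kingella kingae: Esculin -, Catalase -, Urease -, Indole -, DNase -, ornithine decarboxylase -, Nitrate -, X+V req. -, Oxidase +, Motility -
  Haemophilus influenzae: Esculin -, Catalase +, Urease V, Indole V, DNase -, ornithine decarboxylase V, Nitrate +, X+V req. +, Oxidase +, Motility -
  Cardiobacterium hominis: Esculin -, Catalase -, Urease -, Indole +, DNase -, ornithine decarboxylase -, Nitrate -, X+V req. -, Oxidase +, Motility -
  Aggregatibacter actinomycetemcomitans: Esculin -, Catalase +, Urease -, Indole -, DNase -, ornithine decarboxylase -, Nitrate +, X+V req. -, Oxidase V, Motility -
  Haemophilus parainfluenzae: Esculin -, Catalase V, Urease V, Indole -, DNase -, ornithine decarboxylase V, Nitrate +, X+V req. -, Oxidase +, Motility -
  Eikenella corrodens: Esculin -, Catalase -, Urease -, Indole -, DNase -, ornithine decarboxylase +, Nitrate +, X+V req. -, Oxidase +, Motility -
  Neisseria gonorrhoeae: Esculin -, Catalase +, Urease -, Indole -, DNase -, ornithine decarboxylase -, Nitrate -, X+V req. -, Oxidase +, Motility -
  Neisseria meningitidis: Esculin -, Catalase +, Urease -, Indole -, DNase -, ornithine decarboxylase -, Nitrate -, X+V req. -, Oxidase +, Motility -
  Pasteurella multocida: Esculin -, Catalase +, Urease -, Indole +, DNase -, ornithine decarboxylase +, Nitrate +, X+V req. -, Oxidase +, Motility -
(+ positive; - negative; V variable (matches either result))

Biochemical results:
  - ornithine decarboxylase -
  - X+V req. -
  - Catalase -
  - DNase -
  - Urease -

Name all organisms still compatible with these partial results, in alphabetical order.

Cardiobacterium hominis, Haemophilus parainfluenzae, Kingella kingae

Catalase -: excludes 6 organisms — 4 left.
DNase -: all 4 remaining candidates are consistent.
X+V req. -: all 4 remaining candidates are consistent.
Urease -: all 4 remaining candidates are consistent.
ornithine decarboxylase -: excludes Eikenella corrodens — 3 left.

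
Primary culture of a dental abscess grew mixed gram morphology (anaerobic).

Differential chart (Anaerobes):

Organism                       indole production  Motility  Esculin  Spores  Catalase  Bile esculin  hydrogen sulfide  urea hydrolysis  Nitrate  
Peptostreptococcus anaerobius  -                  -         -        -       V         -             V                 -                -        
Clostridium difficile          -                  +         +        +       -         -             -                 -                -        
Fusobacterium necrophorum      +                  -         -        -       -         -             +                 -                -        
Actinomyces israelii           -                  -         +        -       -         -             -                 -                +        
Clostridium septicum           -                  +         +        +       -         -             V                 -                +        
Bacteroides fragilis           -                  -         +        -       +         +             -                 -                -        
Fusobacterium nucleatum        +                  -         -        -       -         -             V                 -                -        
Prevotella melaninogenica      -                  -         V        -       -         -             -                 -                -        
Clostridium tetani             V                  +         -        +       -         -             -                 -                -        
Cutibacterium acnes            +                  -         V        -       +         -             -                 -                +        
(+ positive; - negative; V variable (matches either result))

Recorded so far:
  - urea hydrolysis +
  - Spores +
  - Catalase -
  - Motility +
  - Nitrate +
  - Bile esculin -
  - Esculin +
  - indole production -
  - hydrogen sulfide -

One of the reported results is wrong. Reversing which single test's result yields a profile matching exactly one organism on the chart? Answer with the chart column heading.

As reported, no row in the chart matches all 9 reactions.
Reversing Spores → still no organism matches.
Reversing Esculin → still no organism matches.
Reversing indole production → still no organism matches.
Reversing Motility → still no organism matches.
Reversing hydrogen sulfide → still no organism matches.
Reversing Nitrate → still no organism matches.
Reversing urea hydrolysis (to -) → unique match: Clostridium septicum.
Reversing Catalase → still no organism matches.
Reversing Bile esculin → still no organism matches.

urea hydrolysis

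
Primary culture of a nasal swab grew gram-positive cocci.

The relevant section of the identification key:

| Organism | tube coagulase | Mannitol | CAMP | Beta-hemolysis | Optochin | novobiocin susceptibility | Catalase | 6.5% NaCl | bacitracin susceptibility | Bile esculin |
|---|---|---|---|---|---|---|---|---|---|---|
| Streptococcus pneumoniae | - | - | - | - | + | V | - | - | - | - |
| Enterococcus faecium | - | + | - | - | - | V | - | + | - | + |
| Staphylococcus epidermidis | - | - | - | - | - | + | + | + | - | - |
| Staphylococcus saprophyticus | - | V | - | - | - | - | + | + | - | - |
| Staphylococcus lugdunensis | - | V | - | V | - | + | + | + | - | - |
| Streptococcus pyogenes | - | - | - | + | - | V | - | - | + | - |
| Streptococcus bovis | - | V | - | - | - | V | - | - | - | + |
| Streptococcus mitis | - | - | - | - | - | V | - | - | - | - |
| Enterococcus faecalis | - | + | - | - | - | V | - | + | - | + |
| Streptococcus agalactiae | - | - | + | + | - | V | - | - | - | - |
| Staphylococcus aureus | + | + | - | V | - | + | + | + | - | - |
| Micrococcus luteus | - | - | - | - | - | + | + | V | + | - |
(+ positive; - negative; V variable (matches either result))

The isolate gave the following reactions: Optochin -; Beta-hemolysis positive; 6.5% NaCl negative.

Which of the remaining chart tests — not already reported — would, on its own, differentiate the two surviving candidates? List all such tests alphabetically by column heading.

bacitracin susceptibility, CAMP

6.5% NaCl -: excludes 6 organisms — 6 left.
Beta-hemolysis +: excludes Streptococcus pneumoniae, Streptococcus bovis, Streptococcus mitis, Micrococcus luteus — 2 left.
Optochin -: all 2 remaining candidates are consistent.
Two candidates remain: Streptococcus agalactiae and Streptococcus pyogenes.
  tube coagulase: - vs - — same for both, does not separate.
  Mannitol: - vs - — same for both, does not separate.
  CAMP: Streptococcus agalactiae +, Streptococcus pyogenes - — discriminates.
  novobiocin susceptibility: V vs V — variable for at least one, does not separate.
  Catalase: - vs - — same for both, does not separate.
  bacitracin susceptibility: Streptococcus agalactiae -, Streptococcus pyogenes + — discriminates.
  Bile esculin: - vs - — same for both, does not separate.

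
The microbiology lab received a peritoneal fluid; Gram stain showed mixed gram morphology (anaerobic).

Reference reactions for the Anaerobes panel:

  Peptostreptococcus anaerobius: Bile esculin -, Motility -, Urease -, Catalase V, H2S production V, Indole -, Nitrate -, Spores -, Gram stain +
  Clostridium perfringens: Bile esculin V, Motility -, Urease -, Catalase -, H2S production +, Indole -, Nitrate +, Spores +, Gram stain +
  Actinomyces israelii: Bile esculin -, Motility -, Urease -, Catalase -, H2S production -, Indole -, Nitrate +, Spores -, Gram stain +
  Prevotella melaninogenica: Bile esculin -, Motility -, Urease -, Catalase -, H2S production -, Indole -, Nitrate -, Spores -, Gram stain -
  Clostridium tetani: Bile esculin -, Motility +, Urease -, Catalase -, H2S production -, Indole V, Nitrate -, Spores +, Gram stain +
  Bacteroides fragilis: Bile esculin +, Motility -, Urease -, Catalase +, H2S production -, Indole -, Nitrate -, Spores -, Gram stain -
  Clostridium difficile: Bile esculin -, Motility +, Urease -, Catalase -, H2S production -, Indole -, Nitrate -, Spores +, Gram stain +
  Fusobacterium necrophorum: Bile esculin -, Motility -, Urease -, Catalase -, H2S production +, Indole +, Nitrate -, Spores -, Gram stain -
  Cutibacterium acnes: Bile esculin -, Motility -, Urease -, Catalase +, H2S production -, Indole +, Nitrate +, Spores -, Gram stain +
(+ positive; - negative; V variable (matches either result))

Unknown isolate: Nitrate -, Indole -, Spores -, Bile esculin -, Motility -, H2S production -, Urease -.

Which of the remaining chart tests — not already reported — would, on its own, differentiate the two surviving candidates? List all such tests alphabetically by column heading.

H2S production -: excludes Clostridium perfringens, Fusobacterium necrophorum — 7 left.
Bile esculin -: excludes Bacteroides fragilis — 6 left.
Indole -: excludes Cutibacterium acnes — 5 left.
Spores -: excludes Clostridium tetani, Clostridium difficile — 3 left.
Motility -: all 3 remaining candidates are consistent.
Urease -: all 3 remaining candidates are consistent.
Nitrate -: excludes Actinomyces israelii — 2 left.
Two candidates remain: Peptostreptococcus anaerobius and Prevotella melaninogenica.
  Catalase: V vs - — variable for at least one, does not separate.
  Gram stain: Peptostreptococcus anaerobius +, Prevotella melaninogenica - — discriminates.

Gram stain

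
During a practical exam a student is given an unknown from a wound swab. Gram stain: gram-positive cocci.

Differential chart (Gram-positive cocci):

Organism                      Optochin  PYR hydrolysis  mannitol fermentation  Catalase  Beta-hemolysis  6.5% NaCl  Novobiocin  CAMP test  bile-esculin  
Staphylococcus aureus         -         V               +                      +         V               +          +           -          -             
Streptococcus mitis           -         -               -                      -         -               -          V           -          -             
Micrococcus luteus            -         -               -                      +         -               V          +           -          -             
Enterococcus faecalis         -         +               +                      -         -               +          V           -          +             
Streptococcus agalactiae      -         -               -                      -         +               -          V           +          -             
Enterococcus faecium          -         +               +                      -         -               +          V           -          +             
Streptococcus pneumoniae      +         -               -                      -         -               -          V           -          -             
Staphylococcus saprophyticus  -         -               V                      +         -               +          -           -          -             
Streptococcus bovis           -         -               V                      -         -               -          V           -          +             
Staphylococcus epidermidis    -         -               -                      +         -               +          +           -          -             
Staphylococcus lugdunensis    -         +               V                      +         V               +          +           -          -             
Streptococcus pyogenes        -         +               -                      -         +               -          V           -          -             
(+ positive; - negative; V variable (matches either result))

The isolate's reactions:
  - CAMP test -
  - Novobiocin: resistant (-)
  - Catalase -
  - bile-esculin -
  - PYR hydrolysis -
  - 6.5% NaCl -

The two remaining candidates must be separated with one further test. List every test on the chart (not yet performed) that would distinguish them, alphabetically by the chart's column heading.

Optochin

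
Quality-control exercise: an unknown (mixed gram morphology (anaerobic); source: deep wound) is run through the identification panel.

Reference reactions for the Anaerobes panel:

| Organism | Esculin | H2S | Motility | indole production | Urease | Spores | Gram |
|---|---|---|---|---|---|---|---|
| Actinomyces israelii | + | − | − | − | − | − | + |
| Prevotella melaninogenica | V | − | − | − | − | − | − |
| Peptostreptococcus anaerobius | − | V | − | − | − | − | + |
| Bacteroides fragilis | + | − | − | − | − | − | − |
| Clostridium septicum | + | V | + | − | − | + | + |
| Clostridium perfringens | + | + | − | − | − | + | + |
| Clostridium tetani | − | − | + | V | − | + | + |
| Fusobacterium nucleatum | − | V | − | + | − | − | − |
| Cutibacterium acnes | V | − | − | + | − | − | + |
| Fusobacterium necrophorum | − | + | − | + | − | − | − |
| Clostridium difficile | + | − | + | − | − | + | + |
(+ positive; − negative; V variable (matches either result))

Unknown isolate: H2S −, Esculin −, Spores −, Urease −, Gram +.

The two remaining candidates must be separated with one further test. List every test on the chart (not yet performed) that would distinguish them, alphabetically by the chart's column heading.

indole production

H2S −: excludes Clostridium perfringens, Fusobacterium necrophorum — 9 left.
Esculin −: excludes Actinomyces israelii, Bacteroides fragilis, Clostridium septicum, Clostridium difficile — 5 left.
Gram +: excludes Prevotella melaninogenica, Fusobacterium nucleatum — 3 left.
Urease −: all 3 remaining candidates are consistent.
Spores −: excludes Clostridium tetani — 2 left.
Two candidates remain: Cutibacterium acnes and Peptostreptococcus anaerobius.
  Motility: − vs − — same for both, does not separate.
  indole production: Cutibacterium acnes +, Peptostreptococcus anaerobius − — discriminates.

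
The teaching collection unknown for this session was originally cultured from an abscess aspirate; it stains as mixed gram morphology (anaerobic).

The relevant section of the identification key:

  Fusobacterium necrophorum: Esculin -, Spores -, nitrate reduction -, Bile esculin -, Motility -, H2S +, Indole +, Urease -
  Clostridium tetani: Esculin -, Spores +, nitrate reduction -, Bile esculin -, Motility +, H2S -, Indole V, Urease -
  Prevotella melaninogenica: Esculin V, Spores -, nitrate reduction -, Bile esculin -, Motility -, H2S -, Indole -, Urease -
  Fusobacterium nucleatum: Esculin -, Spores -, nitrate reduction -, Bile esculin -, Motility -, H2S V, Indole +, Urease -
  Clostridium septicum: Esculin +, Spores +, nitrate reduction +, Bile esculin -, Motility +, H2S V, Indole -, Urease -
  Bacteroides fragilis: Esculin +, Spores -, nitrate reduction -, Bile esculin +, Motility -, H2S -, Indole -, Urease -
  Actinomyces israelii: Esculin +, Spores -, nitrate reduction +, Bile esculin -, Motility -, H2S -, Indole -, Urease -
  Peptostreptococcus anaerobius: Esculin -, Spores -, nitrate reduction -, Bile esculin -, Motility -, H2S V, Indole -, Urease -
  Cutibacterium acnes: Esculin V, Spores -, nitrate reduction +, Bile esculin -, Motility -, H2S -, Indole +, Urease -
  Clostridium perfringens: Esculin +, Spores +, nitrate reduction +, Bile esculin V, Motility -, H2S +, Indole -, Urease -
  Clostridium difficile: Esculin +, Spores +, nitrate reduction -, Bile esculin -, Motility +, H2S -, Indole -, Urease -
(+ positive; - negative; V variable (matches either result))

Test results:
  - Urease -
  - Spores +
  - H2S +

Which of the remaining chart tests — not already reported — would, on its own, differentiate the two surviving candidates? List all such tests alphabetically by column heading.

Motility

H2S +: excludes 6 organisms — 5 left.
Spores +: excludes Fusobacterium necrophorum, Fusobacterium nucleatum, Peptostreptococcus anaerobius — 2 left.
Urease -: all 2 remaining candidates are consistent.
Two candidates remain: Clostridium perfringens and Clostridium septicum.
  Esculin: + vs + — same for both, does not separate.
  nitrate reduction: + vs + — same for both, does not separate.
  Bile esculin: V vs - — variable for at least one, does not separate.
  Motility: Clostridium perfringens -, Clostridium septicum + — discriminates.
  Indole: - vs - — same for both, does not separate.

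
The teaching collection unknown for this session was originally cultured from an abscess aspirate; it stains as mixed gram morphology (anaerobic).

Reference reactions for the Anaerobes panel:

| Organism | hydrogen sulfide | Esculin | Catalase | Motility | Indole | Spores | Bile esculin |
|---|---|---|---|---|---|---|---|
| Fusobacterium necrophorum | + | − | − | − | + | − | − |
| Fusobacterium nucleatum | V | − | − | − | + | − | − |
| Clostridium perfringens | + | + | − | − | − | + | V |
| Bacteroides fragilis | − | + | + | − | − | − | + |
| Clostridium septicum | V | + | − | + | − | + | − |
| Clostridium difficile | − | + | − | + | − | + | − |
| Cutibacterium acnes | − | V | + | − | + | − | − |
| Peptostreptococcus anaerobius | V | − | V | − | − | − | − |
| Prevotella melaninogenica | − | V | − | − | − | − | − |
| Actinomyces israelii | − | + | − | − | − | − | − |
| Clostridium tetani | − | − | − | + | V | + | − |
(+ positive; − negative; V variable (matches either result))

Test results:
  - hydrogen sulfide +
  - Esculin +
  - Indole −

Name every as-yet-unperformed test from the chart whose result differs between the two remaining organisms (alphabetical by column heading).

Motility

Esculin +: excludes Fusobacterium necrophorum, Fusobacterium nucleatum, Peptostreptococcus anaerobius, Clostridium tetani — 7 left.
Indole −: excludes Cutibacterium acnes — 6 left.
hydrogen sulfide +: excludes Bacteroides fragilis, Clostridium difficile, Prevotella melaninogenica, Actinomyces israelii — 2 left.
Two candidates remain: Clostridium perfringens and Clostridium septicum.
  Catalase: − vs − — same for both, does not separate.
  Motility: Clostridium perfringens −, Clostridium septicum + — discriminates.
  Spores: + vs + — same for both, does not separate.
  Bile esculin: V vs − — variable for at least one, does not separate.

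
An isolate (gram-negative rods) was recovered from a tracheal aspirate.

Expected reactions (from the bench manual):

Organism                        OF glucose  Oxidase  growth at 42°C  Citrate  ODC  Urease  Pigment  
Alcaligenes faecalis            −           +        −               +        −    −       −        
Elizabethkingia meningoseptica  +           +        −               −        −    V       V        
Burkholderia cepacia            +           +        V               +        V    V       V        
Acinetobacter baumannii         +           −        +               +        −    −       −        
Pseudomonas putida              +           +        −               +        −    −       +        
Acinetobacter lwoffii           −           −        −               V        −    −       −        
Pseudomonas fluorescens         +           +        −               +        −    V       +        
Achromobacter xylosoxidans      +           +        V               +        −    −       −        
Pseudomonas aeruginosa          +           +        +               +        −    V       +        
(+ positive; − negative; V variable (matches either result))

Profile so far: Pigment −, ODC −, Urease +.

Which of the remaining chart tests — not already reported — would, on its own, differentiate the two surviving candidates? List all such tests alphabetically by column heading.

Citrate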